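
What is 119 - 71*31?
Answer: -2082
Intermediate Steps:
119 - 71*31 = 119 - 2201 = -2082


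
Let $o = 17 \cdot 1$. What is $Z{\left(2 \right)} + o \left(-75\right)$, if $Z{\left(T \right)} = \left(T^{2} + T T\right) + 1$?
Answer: $-1266$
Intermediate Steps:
$Z{\left(T \right)} = 1 + 2 T^{2}$ ($Z{\left(T \right)} = \left(T^{2} + T^{2}\right) + 1 = 2 T^{2} + 1 = 1 + 2 T^{2}$)
$o = 17$
$Z{\left(2 \right)} + o \left(-75\right) = \left(1 + 2 \cdot 2^{2}\right) + 17 \left(-75\right) = \left(1 + 2 \cdot 4\right) - 1275 = \left(1 + 8\right) - 1275 = 9 - 1275 = -1266$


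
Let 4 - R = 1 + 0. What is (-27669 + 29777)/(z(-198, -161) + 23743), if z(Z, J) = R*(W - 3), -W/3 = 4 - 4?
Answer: 1054/11867 ≈ 0.088818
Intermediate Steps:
R = 3 (R = 4 - (1 + 0) = 4 - 1*1 = 4 - 1 = 3)
W = 0 (W = -3*(4 - 4) = -3*0 = 0)
z(Z, J) = -9 (z(Z, J) = 3*(0 - 3) = 3*(-3) = -9)
(-27669 + 29777)/(z(-198, -161) + 23743) = (-27669 + 29777)/(-9 + 23743) = 2108/23734 = 2108*(1/23734) = 1054/11867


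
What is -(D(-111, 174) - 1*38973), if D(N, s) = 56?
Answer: 38917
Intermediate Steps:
-(D(-111, 174) - 1*38973) = -(56 - 1*38973) = -(56 - 38973) = -1*(-38917) = 38917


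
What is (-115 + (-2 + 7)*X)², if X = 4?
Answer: 9025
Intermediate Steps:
(-115 + (-2 + 7)*X)² = (-115 + (-2 + 7)*4)² = (-115 + 5*4)² = (-115 + 20)² = (-95)² = 9025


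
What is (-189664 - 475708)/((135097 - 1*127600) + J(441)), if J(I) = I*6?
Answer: -665372/10143 ≈ -65.599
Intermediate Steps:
J(I) = 6*I
(-189664 - 475708)/((135097 - 1*127600) + J(441)) = (-189664 - 475708)/((135097 - 1*127600) + 6*441) = -665372/((135097 - 127600) + 2646) = -665372/(7497 + 2646) = -665372/10143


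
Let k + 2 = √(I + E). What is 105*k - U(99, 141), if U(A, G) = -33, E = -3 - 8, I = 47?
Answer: 453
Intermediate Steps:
E = -11
k = 4 (k = -2 + √(47 - 11) = -2 + √36 = -2 + 6 = 4)
105*k - U(99, 141) = 105*4 - 1*(-33) = 420 + 33 = 453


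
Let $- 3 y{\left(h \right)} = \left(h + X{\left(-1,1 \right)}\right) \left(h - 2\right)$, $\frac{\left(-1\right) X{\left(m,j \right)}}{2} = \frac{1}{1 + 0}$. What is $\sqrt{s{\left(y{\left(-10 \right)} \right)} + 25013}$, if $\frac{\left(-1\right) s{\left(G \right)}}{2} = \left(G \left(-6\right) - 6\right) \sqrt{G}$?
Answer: $\sqrt{25013 - 2256 i \sqrt{3}} \approx 158.63 - 12.316 i$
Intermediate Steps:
$X{\left(m,j \right)} = -2$ ($X{\left(m,j \right)} = - \frac{2}{1 + 0} = - \frac{2}{1} = \left(-2\right) 1 = -2$)
$y{\left(h \right)} = - \frac{\left(-2 + h\right)^{2}}{3}$ ($y{\left(h \right)} = - \frac{\left(h - 2\right) \left(h - 2\right)}{3} = - \frac{\left(-2 + h\right) \left(-2 + h\right)}{3} = - \frac{\left(-2 + h\right)^{2}}{3}$)
$s{\left(G \right)} = - 2 \sqrt{G} \left(-6 - 6 G\right)$ ($s{\left(G \right)} = - 2 \left(G \left(-6\right) - 6\right) \sqrt{G} = - 2 \left(- 6 G - 6\right) \sqrt{G} = - 2 \left(-6 - 6 G\right) \sqrt{G} = - 2 \sqrt{G} \left(-6 - 6 G\right)$)
$\sqrt{s{\left(y{\left(-10 \right)} \right)} + 25013} = \sqrt{12 \sqrt{- \frac{4}{3} - \frac{\left(-10\right)^{2}}{3} + \frac{4}{3} \left(-10\right)} \left(1 - \left(\frac{44}{3} + \frac{100}{3}\right)\right) + 25013} = \sqrt{12 \sqrt{- \frac{4}{3} - \frac{100}{3} - \frac{40}{3}} \left(1 - 48\right) + 25013} = \sqrt{12 \sqrt{-48} \left(1 - 48\right) + 25013} = \sqrt{12 \cdot 4 i \sqrt{3} \left(-47\right) + 25013} = \sqrt{- 2256 i \sqrt{3} + 25013} = \sqrt{25013 - 2256 i \sqrt{3}}$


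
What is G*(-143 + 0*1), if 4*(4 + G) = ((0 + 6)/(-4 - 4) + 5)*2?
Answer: 2145/8 ≈ 268.13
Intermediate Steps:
G = -15/8 (G = -4 + (((0 + 6)/(-4 - 4) + 5)*2)/4 = -4 + ((6/(-8) + 5)*2)/4 = -4 + ((6*(-⅛) + 5)*2)/4 = -4 + ((-¾ + 5)*2)/4 = -4 + ((17/4)*2)/4 = -4 + (¼)*(17/2) = -4 + 17/8 = -15/8 ≈ -1.8750)
G*(-143 + 0*1) = -15*(-143 + 0*1)/8 = -15*(-143 + 0)/8 = -15/8*(-143) = 2145/8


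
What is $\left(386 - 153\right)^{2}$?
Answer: $54289$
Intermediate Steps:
$\left(386 - 153\right)^{2} = 233^{2} = 54289$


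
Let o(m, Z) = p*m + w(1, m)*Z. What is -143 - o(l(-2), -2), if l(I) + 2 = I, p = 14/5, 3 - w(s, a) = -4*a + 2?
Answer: -809/5 ≈ -161.80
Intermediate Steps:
w(s, a) = 1 + 4*a (w(s, a) = 3 - (-4*a + 2) = 3 - (2 - 4*a) = 3 + (-2 + 4*a) = 1 + 4*a)
p = 14/5 (p = 14*(⅕) = 14/5 ≈ 2.8000)
l(I) = -2 + I
o(m, Z) = 14*m/5 + Z*(1 + 4*m) (o(m, Z) = 14*m/5 + (1 + 4*m)*Z = 14*m/5 + Z*(1 + 4*m))
-143 - o(l(-2), -2) = -143 - (-2 + 14*(-2 - 2)/5 + 4*(-2)*(-2 - 2)) = -143 - (-2 + (14/5)*(-4) + 4*(-2)*(-4)) = -143 - (-2 - 56/5 + 32) = -143 - 1*94/5 = -143 - 94/5 = -809/5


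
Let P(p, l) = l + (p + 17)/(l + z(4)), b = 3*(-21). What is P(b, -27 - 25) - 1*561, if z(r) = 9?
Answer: -26313/43 ≈ -611.93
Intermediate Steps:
b = -63
P(p, l) = l + (17 + p)/(9 + l) (P(p, l) = l + (p + 17)/(l + 9) = l + (17 + p)/(9 + l))
P(b, -27 - 25) - 1*561 = (17 - 63 + (-27 - 25)**2 + 9*(-27 - 25))/(9 + (-27 - 25)) - 1*561 = (17 - 63 + (-52)**2 + 9*(-52))/(9 - 52) - 561 = (17 - 63 + 2704 - 468)/(-43) - 561 = -1/43*2190 - 561 = -2190/43 - 561 = -26313/43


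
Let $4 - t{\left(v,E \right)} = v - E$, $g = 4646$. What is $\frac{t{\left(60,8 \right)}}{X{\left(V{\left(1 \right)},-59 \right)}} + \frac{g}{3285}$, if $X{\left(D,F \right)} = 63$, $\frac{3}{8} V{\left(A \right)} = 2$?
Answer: $\frac{15002}{22995} \approx 0.6524$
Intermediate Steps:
$V{\left(A \right)} = \frac{16}{3}$ ($V{\left(A \right)} = \frac{8}{3} \cdot 2 = \frac{16}{3}$)
$t{\left(v,E \right)} = 4 + E - v$ ($t{\left(v,E \right)} = 4 - \left(v - E\right) = 4 + \left(E - v\right) = 4 + E - v$)
$\frac{t{\left(60,8 \right)}}{X{\left(V{\left(1 \right)},-59 \right)}} + \frac{g}{3285} = \frac{4 + 8 - 60}{63} + \frac{4646}{3285} = \left(4 + 8 - 60\right) \frac{1}{63} + 4646 \cdot \frac{1}{3285} = \left(-48\right) \frac{1}{63} + \frac{4646}{3285} = - \frac{16}{21} + \frac{4646}{3285} = \frac{15002}{22995}$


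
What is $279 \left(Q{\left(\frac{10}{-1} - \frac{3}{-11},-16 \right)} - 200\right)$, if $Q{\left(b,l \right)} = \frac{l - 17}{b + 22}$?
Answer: $- \frac{282751}{5} \approx -56550.0$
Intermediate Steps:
$Q{\left(b,l \right)} = \frac{-17 + l}{22 + b}$
$279 \left(Q{\left(\frac{10}{-1} - \frac{3}{-11},-16 \right)} - 200\right) = 279 \left(\frac{-17 - 16}{22 + \left(\frac{10}{-1} - \frac{3}{-11}\right)} - 200\right) = 279 \left(\frac{1}{22 + \left(10 \left(-1\right) - - \frac{3}{11}\right)} \left(-33\right) - 200\right) = 279 \left(\frac{1}{22 + \left(-10 + \frac{3}{11}\right)} \left(-33\right) - 200\right) = 279 \left(\frac{1}{22 - \frac{107}{11}} \left(-33\right) - 200\right) = 279 \left(\frac{1}{\frac{135}{11}} \left(-33\right) - 200\right) = 279 \left(\frac{11}{135} \left(-33\right) - 200\right) = 279 \left(- \frac{121}{45} - 200\right) = 279 \left(- \frac{9121}{45}\right) = - \frac{282751}{5}$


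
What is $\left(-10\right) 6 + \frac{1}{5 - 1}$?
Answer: $- \frac{239}{4} \approx -59.75$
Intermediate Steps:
$\left(-10\right) 6 + \frac{1}{5 - 1} = -60 + \frac{1}{4} = - \frac{239}{4}$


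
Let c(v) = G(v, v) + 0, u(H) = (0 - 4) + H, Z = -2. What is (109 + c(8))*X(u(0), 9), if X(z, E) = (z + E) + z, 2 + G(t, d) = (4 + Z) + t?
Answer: 117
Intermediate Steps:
G(t, d) = t (G(t, d) = -2 + ((4 - 2) + t) = -2 + (2 + t) = t)
u(H) = -4 + H
X(z, E) = E + 2*z (X(z, E) = (E + z) + z = E + 2*z)
c(v) = v (c(v) = v + 0 = v)
(109 + c(8))*X(u(0), 9) = (109 + 8)*(9 + 2*(-4 + 0)) = 117*(9 + 2*(-4)) = 117*(9 - 8) = 117*1 = 117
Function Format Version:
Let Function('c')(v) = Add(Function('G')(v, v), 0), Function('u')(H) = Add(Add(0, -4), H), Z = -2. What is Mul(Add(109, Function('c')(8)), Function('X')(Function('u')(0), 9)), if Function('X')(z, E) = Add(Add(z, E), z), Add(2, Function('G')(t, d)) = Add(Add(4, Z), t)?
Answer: 117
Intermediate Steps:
Function('G')(t, d) = t (Function('G')(t, d) = Add(-2, Add(Add(4, -2), t)) = Add(-2, Add(2, t)) = t)
Function('u')(H) = Add(-4, H)
Function('X')(z, E) = Add(E, Mul(2, z)) (Function('X')(z, E) = Add(Add(E, z), z) = Add(E, Mul(2, z)))
Function('c')(v) = v (Function('c')(v) = Add(v, 0) = v)
Mul(Add(109, Function('c')(8)), Function('X')(Function('u')(0), 9)) = Mul(Add(109, 8), Add(9, Mul(2, Add(-4, 0)))) = Mul(117, Add(9, Mul(2, -4))) = Mul(117, Add(9, -8)) = Mul(117, 1) = 117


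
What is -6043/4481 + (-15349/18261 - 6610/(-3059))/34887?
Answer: -11776278428808520/8732580596550153 ≈ -1.3485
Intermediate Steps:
-6043/4481 + (-15349/18261 - 6610/(-3059))/34887 = -6043*1/4481 + (-15349*1/18261 - 6610*(-1/3059))*(1/34887) = -6043/4481 + (-15349/18261 + 6610/3059)*(1/34887) = -6043/4481 + (73752619/55860399)*(1/34887) = -6043/4481 + 73752619/1948801739913 = -11776278428808520/8732580596550153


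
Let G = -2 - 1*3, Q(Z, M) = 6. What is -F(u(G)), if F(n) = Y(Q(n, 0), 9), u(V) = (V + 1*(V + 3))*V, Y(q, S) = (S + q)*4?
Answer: -60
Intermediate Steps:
G = -5 (G = -2 - 3 = -5)
Y(q, S) = 4*S + 4*q
u(V) = V*(3 + 2*V) (u(V) = (V + 1*(3 + V))*V = (V + (3 + V))*V = (3 + 2*V)*V = V*(3 + 2*V))
F(n) = 60 (F(n) = 4*9 + 4*6 = 36 + 24 = 60)
-F(u(G)) = -1*60 = -60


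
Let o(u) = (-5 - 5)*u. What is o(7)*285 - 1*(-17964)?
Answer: -1986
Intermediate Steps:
o(u) = -10*u
o(7)*285 - 1*(-17964) = -10*7*285 - 1*(-17964) = -70*285 + 17964 = -19950 + 17964 = -1986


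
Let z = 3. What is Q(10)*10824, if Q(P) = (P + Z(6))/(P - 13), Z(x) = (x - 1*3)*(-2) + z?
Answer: -25256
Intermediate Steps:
Z(x) = 9 - 2*x (Z(x) = (x - 1*3)*(-2) + 3 = (x - 3)*(-2) + 3 = (-3 + x)*(-2) + 3 = (6 - 2*x) + 3 = 9 - 2*x)
Q(P) = (-3 + P)/(-13 + P) (Q(P) = (P + (9 - 2*6))/(P - 13) = (P + (9 - 12))/(-13 + P) = (P - 3)/(-13 + P) = (-3 + P)/(-13 + P))
Q(10)*10824 = ((-3 + 10)/(-13 + 10))*10824 = (7/(-3))*10824 = -⅓*7*10824 = -7/3*10824 = -25256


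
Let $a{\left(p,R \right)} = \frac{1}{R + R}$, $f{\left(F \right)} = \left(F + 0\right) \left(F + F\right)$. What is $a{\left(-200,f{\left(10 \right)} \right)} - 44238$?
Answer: $- \frac{17695199}{400} \approx -44238.0$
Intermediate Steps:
$f{\left(F \right)} = 2 F^{2}$ ($f{\left(F \right)} = F 2 F = 2 F^{2}$)
$a{\left(p,R \right)} = \frac{1}{2 R}$
$a{\left(-200,f{\left(10 \right)} \right)} - 44238 = \frac{1}{2 \cdot 2 \cdot 10^{2}} - 44238 = \frac{1}{2 \cdot 2 \cdot 100} - 44238 = \frac{1}{2 \cdot 200} - 44238 = \frac{1}{2} \cdot \frac{1}{200} - 44238 = \frac{1}{400} - 44238 = - \frac{17695199}{400}$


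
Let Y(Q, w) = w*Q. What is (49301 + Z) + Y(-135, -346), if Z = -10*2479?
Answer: 71221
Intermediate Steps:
Y(Q, w) = Q*w
Z = -24790
(49301 + Z) + Y(-135, -346) = (49301 - 24790) - 135*(-346) = 24511 + 46710 = 71221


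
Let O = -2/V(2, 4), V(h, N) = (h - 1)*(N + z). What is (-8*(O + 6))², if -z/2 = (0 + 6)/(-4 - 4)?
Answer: 246016/121 ≈ 2033.2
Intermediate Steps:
z = 3/2 (z = -2*(0 + 6)/(-4 - 4) = -12/(-8) = -12*(-1)/8 = -2*(-¾) = 3/2 ≈ 1.5000)
V(h, N) = (-1 + h)*(3/2 + N) (V(h, N) = (h - 1)*(N + 3/2) = (-1 + h)*(3/2 + N))
O = -4/11 (O = -2/(-3/2 - 1*4 + (3/2)*2 + 4*2) = -2/(-3/2 - 4 + 3 + 8) = -2/11/2 = -2*2/11 = -4/11 ≈ -0.36364)
(-8*(O + 6))² = (-8*(-4/11 + 6))² = (-8*62/11)² = (-496/11)² = 246016/121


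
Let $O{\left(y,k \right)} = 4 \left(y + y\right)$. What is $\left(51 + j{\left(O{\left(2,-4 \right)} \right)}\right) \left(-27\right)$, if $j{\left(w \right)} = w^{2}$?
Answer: $-8289$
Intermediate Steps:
$O{\left(y,k \right)} = 8 y$ ($O{\left(y,k \right)} = 4 \cdot 2 y = 8 y$)
$\left(51 + j{\left(O{\left(2,-4 \right)} \right)}\right) \left(-27\right) = \left(51 + \left(8 \cdot 2\right)^{2}\right) \left(-27\right) = \left(51 + 16^{2}\right) \left(-27\right) = \left(51 + 256\right) \left(-27\right) = 307 \left(-27\right) = -8289$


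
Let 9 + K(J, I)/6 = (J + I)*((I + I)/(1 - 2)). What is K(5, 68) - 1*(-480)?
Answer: -59142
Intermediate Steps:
K(J, I) = -54 - 12*I*(I + J) (K(J, I) = -54 + 6*((J + I)*((I + I)/(1 - 2))) = -54 + 6*((I + J)*((2*I)/(-1))) = -54 + 6*((I + J)*((2*I)*(-1))) = -54 + 6*((I + J)*(-2*I)) = -54 + 6*(-2*I*(I + J)) = -54 - 12*I*(I + J))
K(5, 68) - 1*(-480) = (-54 - 12*68² - 12*68*5) - 1*(-480) = (-54 - 12*4624 - 4080) + 480 = (-54 - 55488 - 4080) + 480 = -59622 + 480 = -59142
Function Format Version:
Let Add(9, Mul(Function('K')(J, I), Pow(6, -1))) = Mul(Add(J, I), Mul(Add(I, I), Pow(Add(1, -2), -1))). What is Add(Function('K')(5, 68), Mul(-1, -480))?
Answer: -59142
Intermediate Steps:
Function('K')(J, I) = Add(-54, Mul(-12, I, Add(I, J))) (Function('K')(J, I) = Add(-54, Mul(6, Mul(Add(J, I), Mul(Add(I, I), Pow(Add(1, -2), -1))))) = Add(-54, Mul(6, Mul(Add(I, J), Mul(Mul(2, I), Pow(-1, -1))))) = Add(-54, Mul(6, Mul(Add(I, J), Mul(Mul(2, I), -1)))) = Add(-54, Mul(6, Mul(Add(I, J), Mul(-2, I)))) = Add(-54, Mul(6, Mul(-2, I, Add(I, J)))) = Add(-54, Mul(-12, I, Add(I, J))))
Add(Function('K')(5, 68), Mul(-1, -480)) = Add(Add(-54, Mul(-12, Pow(68, 2)), Mul(-12, 68, 5)), Mul(-1, -480)) = Add(Add(-54, Mul(-12, 4624), -4080), 480) = Add(Add(-54, -55488, -4080), 480) = Add(-59622, 480) = -59142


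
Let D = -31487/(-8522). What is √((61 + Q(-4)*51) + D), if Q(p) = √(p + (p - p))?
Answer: √(4698425738 + 7407697368*I)/8522 ≈ 9.6302 + 5.2958*I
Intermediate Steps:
Q(p) = √p (Q(p) = √(p + 0) = √p)
D = 31487/8522 (D = -31487*(-1/8522) = 31487/8522 ≈ 3.6948)
√((61 + Q(-4)*51) + D) = √((61 + √(-4)*51) + 31487/8522) = √((61 + (2*I)*51) + 31487/8522) = √((61 + 102*I) + 31487/8522) = √(551329/8522 + 102*I)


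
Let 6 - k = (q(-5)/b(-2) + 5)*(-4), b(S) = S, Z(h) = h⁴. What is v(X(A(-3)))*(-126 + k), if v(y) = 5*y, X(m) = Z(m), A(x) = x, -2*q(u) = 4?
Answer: -38880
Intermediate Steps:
q(u) = -2 (q(u) = -½*4 = -2)
X(m) = m⁴
k = 30 (k = 6 - (-2/(-2) + 5)*(-4) = 6 - (-2*(-½) + 5)*(-4) = 6 - (1 + 5)*(-4) = 6 - 6*(-4) = 6 - 1*(-24) = 6 + 24 = 30)
v(X(A(-3)))*(-126 + k) = (5*(-3)⁴)*(-126 + 30) = (5*81)*(-96) = 405*(-96) = -38880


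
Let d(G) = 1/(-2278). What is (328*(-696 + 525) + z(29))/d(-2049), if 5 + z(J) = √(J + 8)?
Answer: 127779854 - 2278*√37 ≈ 1.2777e+8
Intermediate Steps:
z(J) = -5 + √(8 + J) (z(J) = -5 + √(J + 8) = -5 + √(8 + J))
d(G) = -1/2278
(328*(-696 + 525) + z(29))/d(-2049) = (328*(-696 + 525) + (-5 + √(8 + 29)))/(-1/2278) = (328*(-171) + (-5 + √37))*(-2278) = (-56088 + (-5 + √37))*(-2278) = (-56093 + √37)*(-2278) = 127779854 - 2278*√37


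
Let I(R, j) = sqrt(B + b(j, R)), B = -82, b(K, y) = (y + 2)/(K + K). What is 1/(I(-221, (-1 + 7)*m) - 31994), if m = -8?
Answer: -1023808/32755715703 - 4*I*sqrt(5102)/32755715703 ≈ -3.1256e-5 - 8.7225e-9*I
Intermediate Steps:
b(K, y) = (2 + y)/(2*K) (b(K, y) = (2 + y)/((2*K)) = (2 + y)*(1/(2*K)) = (2 + y)/(2*K))
I(R, j) = sqrt(-82 + (2 + R)/(2*j))
1/(I(-221, (-1 + 7)*m) - 31994) = 1/(sqrt(2)*sqrt((2 - 221 - 164*(-1 + 7)*(-8))/(((-1 + 7)*(-8))))/2 - 31994) = 1/(sqrt(2)*sqrt((2 - 221 - 984*(-8))/((6*(-8))))/2 - 31994) = 1/(sqrt(2)*sqrt((2 - 221 - 164*(-48))/(-48))/2 - 31994) = 1/(sqrt(2)*sqrt(-(2 - 221 + 7872)/48)/2 - 31994) = 1/(sqrt(2)*sqrt(-1/48*7653)/2 - 31994) = 1/(sqrt(2)*sqrt(-2551/16)/2 - 31994) = 1/(sqrt(2)*(I*sqrt(2551)/4)/2 - 31994) = 1/(I*sqrt(5102)/8 - 31994) = 1/(-31994 + I*sqrt(5102)/8)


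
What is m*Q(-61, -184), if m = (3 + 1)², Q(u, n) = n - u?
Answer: -1968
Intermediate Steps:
m = 16 (m = 4² = 16)
m*Q(-61, -184) = 16*(-184 - 1*(-61)) = 16*(-184 + 61) = 16*(-123) = -1968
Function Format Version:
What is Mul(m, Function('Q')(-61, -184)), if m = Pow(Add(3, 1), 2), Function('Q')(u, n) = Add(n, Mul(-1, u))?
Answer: -1968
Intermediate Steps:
m = 16 (m = Pow(4, 2) = 16)
Mul(m, Function('Q')(-61, -184)) = Mul(16, Add(-184, Mul(-1, -61))) = Mul(16, Add(-184, 61)) = Mul(16, -123) = -1968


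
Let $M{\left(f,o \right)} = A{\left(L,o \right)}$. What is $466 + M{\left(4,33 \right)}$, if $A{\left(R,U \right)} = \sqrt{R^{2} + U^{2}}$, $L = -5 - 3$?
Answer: $466 + \sqrt{1153} \approx 499.96$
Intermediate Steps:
$L = -8$ ($L = -5 - 3 = -8$)
$M{\left(f,o \right)} = \sqrt{64 + o^{2}}$ ($M{\left(f,o \right)} = \sqrt{\left(-8\right)^{2} + o^{2}} = \sqrt{64 + o^{2}}$)
$466 + M{\left(4,33 \right)} = 466 + \sqrt{64 + 33^{2}} = 466 + \sqrt{64 + 1089} = 466 + \sqrt{1153}$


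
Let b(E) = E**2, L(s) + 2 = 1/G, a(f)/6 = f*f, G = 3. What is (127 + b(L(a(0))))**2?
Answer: 1364224/81 ≈ 16842.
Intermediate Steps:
a(f) = 6*f**2 (a(f) = 6*(f*f) = 6*f**2)
L(s) = -5/3 (L(s) = -2 + 1/3 = -5/3)
(127 + b(L(a(0))))**2 = (127 + (-5/3)**2)**2 = (127 + 25/9)**2 = (1168/9)**2 = 1364224/81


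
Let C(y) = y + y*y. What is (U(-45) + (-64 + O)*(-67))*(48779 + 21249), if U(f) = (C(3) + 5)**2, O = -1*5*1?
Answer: 343977536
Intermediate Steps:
C(y) = y + y**2
O = -5 (O = -5*1 = -5)
U(f) = 289 (U(f) = (3*(1 + 3) + 5)**2 = (3*4 + 5)**2 = (12 + 5)**2 = 17**2 = 289)
(U(-45) + (-64 + O)*(-67))*(48779 + 21249) = (289 + (-64 - 5)*(-67))*(48779 + 21249) = (289 - 69*(-67))*70028 = (289 + 4623)*70028 = 4912*70028 = 343977536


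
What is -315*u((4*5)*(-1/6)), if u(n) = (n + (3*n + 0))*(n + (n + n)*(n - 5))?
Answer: 658000/3 ≈ 2.1933e+5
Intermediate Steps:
u(n) = 4*n*(n + 2*n*(-5 + n)) (u(n) = (n + 3*n)*(n + (2*n)*(-5 + n)) = (4*n)*(n + 2*n*(-5 + n)) = 4*n*(n + 2*n*(-5 + n)))
-315*u((4*5)*(-1/6)) = -315*((4*5)*(-1/6))**2*(-36 + 8*((4*5)*(-1/6))) = -315*(20*(-1*1/6))**2*(-36 + 8*(20*(-1*1/6))) = -315*(20*(-1/6))**2*(-36 + 8*(20*(-1/6))) = -315*(-10/3)**2*(-36 + 8*(-10/3)) = -3500*(-36 - 80/3) = -3500*(-188)/3 = -315*(-18800/27) = 658000/3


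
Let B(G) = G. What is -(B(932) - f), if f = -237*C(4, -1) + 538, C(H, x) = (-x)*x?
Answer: -157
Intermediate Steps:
C(H, x) = -x²
f = 775 (f = -(-237)*(-1)² + 538 = -(-237) + 538 = -237*(-1) + 538 = 237 + 538 = 775)
-(B(932) - f) = -(932 - 1*775) = -(932 - 775) = -1*157 = -157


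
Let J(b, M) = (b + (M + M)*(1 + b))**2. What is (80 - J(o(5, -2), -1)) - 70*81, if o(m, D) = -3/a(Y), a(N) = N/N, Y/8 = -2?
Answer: -5591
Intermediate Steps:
Y = -16 (Y = 8*(-2) = -16)
a(N) = 1
o(m, D) = -3 (o(m, D) = -3/1 = -3*1 = -3)
J(b, M) = (b + 2*M*(1 + b))**2 (J(b, M) = (b + (2*M)*(1 + b))**2 = (b + 2*M*(1 + b))**2)
(80 - J(o(5, -2), -1)) - 70*81 = (80 - (-3 + 2*(-1) + 2*(-1)*(-3))**2) - 70*81 = (80 - (-3 - 2 + 6)**2) - 5670 = (80 - 1*1**2) - 5670 = (80 - 1*1) - 5670 = (80 - 1) - 5670 = 79 - 5670 = -5591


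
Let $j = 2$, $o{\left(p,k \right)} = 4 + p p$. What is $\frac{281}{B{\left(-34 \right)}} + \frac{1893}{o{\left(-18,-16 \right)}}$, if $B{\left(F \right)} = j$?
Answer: $\frac{47977}{328} \approx 146.27$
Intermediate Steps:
$o{\left(p,k \right)} = 4 + p^{2}$
$B{\left(F \right)} = 2$
$\frac{281}{B{\left(-34 \right)}} + \frac{1893}{o{\left(-18,-16 \right)}} = \frac{281}{2} + \frac{1893}{4 + \left(-18\right)^{2}} = 281 \cdot \frac{1}{2} + \frac{1893}{4 + 324} = \frac{281}{2} + \frac{1893}{328} = \frac{47977}{328}$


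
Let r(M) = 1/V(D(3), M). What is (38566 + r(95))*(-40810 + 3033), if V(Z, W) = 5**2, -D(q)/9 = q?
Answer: -36422732327/25 ≈ -1.4569e+9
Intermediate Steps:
D(q) = -9*q
V(Z, W) = 25
r(M) = 1/25
(38566 + r(95))*(-40810 + 3033) = (38566 + 1/25)*(-40810 + 3033) = (964151/25)*(-37777) = -36422732327/25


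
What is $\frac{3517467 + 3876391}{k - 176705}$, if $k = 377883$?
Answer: $\frac{3696929}{100589} \approx 36.753$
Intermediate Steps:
$\frac{3517467 + 3876391}{k - 176705} = \frac{3517467 + 3876391}{377883 - 176705} = \frac{7393858}{201178} = 7393858 \cdot \frac{1}{201178} = \frac{3696929}{100589}$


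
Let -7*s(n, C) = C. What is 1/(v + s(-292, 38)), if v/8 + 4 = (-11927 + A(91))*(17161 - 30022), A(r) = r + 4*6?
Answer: 7/8507191130 ≈ 8.2283e-10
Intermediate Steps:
s(n, C) = -C/7
A(r) = 24 + r (A(r) = r + 24 = 24 + r)
v = 1215313024 (v = -32 + 8*((-11927 + (24 + 91))*(17161 - 30022)) = -32 + 8*((-11927 + 115)*(-12861)) = -32 + 8*(-11812*(-12861)) = -32 + 8*151914132 = -32 + 1215313056 = 1215313024)
1/(v + s(-292, 38)) = 1/(1215313024 - ⅐*38) = 1/(1215313024 - 38/7) = 1/(8507191130/7) = 7/8507191130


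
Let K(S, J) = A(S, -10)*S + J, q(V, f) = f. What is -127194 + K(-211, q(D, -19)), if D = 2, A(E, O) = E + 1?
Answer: -82903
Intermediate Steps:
A(E, O) = 1 + E
K(S, J) = J + S*(1 + S) (K(S, J) = (1 + S)*S + J = S*(1 + S) + J = J + S*(1 + S))
-127194 + K(-211, q(D, -19)) = -127194 + (-19 - 211*(1 - 211)) = -127194 + (-19 - 211*(-210)) = -127194 + (-19 + 44310) = -127194 + 44291 = -82903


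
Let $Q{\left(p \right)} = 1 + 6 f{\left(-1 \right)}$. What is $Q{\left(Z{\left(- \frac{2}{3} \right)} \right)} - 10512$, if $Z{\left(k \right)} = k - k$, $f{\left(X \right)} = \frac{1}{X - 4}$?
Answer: $- \frac{52561}{5} \approx -10512.0$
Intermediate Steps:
$f{\left(X \right)} = \frac{1}{-4 + X}$
$Z{\left(k \right)} = 0$
$Q{\left(p \right)} = - \frac{1}{5}$ ($Q{\left(p \right)} = 1 + \frac{6}{-4 - 1} = 1 + \frac{6}{-5} = 1 + 6 \left(- \frac{1}{5}\right) = 1 - \frac{6}{5} = - \frac{1}{5}$)
$Q{\left(Z{\left(- \frac{2}{3} \right)} \right)} - 10512 = - \frac{1}{5} - 10512 = - \frac{52561}{5}$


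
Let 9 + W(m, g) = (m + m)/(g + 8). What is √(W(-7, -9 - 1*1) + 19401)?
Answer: √19399 ≈ 139.28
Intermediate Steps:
W(m, g) = -9 + 2*m/(8 + g) (W(m, g) = -9 + (m + m)/(g + 8) = -9 + (2*m)/(8 + g) = -9 + 2*m/(8 + g))
√(W(-7, -9 - 1*1) + 19401) = √((-72 - 9*(-9 - 1*1) + 2*(-7))/(8 + (-9 - 1*1)) + 19401) = √((-72 - 9*(-9 - 1) - 14)/(8 + (-9 - 1)) + 19401) = √((-72 - 9*(-10) - 14)/(8 - 10) + 19401) = √((-72 + 90 - 14)/(-2) + 19401) = √(-½*4 + 19401) = √(-2 + 19401) = √19399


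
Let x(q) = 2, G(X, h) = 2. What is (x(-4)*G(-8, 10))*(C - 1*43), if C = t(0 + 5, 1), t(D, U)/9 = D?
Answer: 8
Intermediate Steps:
t(D, U) = 9*D
C = 45 (C = 9*(0 + 5) = 9*5 = 45)
(x(-4)*G(-8, 10))*(C - 1*43) = (2*2)*(45 - 1*43) = 4*(45 - 43) = 4*2 = 8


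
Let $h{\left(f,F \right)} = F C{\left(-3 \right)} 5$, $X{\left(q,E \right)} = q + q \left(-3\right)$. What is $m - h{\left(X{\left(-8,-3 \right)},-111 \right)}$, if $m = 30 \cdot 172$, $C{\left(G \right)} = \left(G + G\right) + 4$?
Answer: $4050$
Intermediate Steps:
$X{\left(q,E \right)} = - 2 q$ ($X{\left(q,E \right)} = q - 3 q = - 2 q$)
$C{\left(G \right)} = 4 + 2 G$ ($C{\left(G \right)} = 2 G + 4 = 4 + 2 G$)
$m = 5160$
$h{\left(f,F \right)} = - 10 F$ ($h{\left(f,F \right)} = F \left(4 + 2 \left(-3\right)\right) 5 = F \left(4 - 6\right) 5 = F \left(-2\right) 5 = - 2 F 5 = - 10 F$)
$m - h{\left(X{\left(-8,-3 \right)},-111 \right)} = 5160 - \left(-10\right) \left(-111\right) = 5160 - 1110 = 4050$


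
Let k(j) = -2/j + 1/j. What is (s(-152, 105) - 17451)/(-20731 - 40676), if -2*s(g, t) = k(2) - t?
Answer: 69593/245628 ≈ 0.28333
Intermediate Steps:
k(j) = -1/j (k(j) = -2/j + 1/j = -1/j)
s(g, t) = ¼ + t/2 (s(g, t) = -(-1/2 - t)/2 = -(-1*½ - t)/2 = -(-½ - t)/2 = ¼ + t/2)
(s(-152, 105) - 17451)/(-20731 - 40676) = ((¼ + (½)*105) - 17451)/(-20731 - 40676) = ((¼ + 105/2) - 17451)/(-61407) = (211/4 - 17451)*(-1/61407) = -69593/4*(-1/61407) = 69593/245628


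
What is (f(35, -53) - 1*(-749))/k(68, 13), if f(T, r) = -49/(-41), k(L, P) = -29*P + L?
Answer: -30758/12669 ≈ -2.4278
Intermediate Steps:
k(L, P) = L - 29*P
f(T, r) = 49/41 (f(T, r) = -49*(-1/41) = 49/41)
(f(35, -53) - 1*(-749))/k(68, 13) = (49/41 - 1*(-749))/(68 - 29*13) = (49/41 + 749)/(68 - 377) = (30758/41)/(-309) = (30758/41)*(-1/309) = -30758/12669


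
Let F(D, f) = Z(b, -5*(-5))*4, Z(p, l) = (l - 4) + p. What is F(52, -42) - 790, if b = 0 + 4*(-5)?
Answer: -786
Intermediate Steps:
b = -20 (b = 0 - 20 = -20)
Z(p, l) = -4 + l + p (Z(p, l) = (-4 + l) + p = -4 + l + p)
F(D, f) = 4 (F(D, f) = (-4 - 5*(-5) - 20)*4 = (-4 + 25 - 20)*4 = 1*4 = 4)
F(52, -42) - 790 = 4 - 790 = -786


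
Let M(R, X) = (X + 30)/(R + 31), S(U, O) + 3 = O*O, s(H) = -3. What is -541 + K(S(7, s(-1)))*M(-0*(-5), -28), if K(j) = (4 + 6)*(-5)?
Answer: -16871/31 ≈ -544.23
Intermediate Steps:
S(U, O) = -3 + O² (S(U, O) = -3 + O*O = -3 + O²)
K(j) = -50 (K(j) = 10*(-5) = -50)
M(R, X) = (30 + X)/(31 + R)
-541 + K(S(7, s(-1)))*M(-0*(-5), -28) = -541 - 50*(30 - 28)/(31 - 0*(-5)) = -541 - 50*2/(31 - 1*0) = -541 - 50*2/(31 + 0) = -541 - 50*2/31 = -541 - 100/31 = -16871/31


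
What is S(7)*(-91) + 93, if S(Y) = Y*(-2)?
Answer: 1367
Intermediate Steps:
S(Y) = -2*Y
S(7)*(-91) + 93 = -2*7*(-91) + 93 = -14*(-91) + 93 = 1274 + 93 = 1367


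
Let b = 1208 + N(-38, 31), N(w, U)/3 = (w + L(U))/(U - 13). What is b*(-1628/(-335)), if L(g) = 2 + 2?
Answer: 5872196/1005 ≈ 5843.0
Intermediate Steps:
L(g) = 4
N(w, U) = 3*(4 + w)/(-13 + U) (N(w, U) = 3*((w + 4)/(U - 13)) = 3*((4 + w)/(-13 + U)) = 3*(4 + w)/(-13 + U))
b = 3607/3 (b = 1208 + 3*(4 - 38)/(-13 + 31) = 1208 + 3*(-34)/18 = 1208 + 3*(1/18)*(-34) = 1208 - 17/3 = 3607/3 ≈ 1202.3)
b*(-1628/(-335)) = 3607*(-1628/(-335))/3 = 3607*(-1628*(-1/335))/3 = (3607/3)*(1628/335) = 5872196/1005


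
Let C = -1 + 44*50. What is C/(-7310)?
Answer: -2199/7310 ≈ -0.30082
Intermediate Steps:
C = 2199 (C = -1 + 2200 = 2199)
C/(-7310) = 2199/(-7310) = 2199*(-1/7310) = -2199/7310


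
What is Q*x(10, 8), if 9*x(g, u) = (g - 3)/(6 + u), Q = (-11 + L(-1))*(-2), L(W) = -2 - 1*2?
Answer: 5/3 ≈ 1.6667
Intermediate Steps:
L(W) = -4 (L(W) = -2 - 2 = -4)
Q = 30 (Q = (-11 - 4)*(-2) = -15*(-2) = 30)
x(g, u) = (-3 + g)/(9*(6 + u)) (x(g, u) = ((g - 3)/(6 + u))/9 = ((-3 + g)/(6 + u))/9 = (-3 + g)/(9*(6 + u)))
Q*x(10, 8) = 30*((-3 + 10)/(9*(6 + 8))) = 30*((⅑)*7/14) = 30*((⅑)*(1/14)*7) = 30*(1/18) = 5/3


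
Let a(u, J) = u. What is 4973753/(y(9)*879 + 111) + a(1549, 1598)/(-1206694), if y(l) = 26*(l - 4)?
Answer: 6001620726413/138022866414 ≈ 43.483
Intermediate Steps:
y(l) = -104 + 26*l (y(l) = 26*(-4 + l) = -104 + 26*l)
4973753/(y(9)*879 + 111) + a(1549, 1598)/(-1206694) = 4973753/((-104 + 26*9)*879 + 111) + 1549/(-1206694) = 4973753/((-104 + 234)*879 + 111) + 1549*(-1/1206694) = 4973753/(130*879 + 111) - 1549/1206694 = 4973753/(114270 + 111) - 1549/1206694 = 4973753/114381 - 1549/1206694 = 6001620726413/138022866414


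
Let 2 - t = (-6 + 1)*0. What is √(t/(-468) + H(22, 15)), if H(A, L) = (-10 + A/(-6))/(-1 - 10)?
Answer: √911482/858 ≈ 1.1127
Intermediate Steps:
H(A, L) = 10/11 + A/66 (H(A, L) = (-10 + A*(-⅙))/(-11) = (-10 - A/6)*(-1/11) = 10/11 + A/66)
t = 2 (t = 2 - (-6 + 1)*0 = 2 - (-5)*0 = 2 - 1*0 = 2 + 0 = 2)
√(t/(-468) + H(22, 15)) = √(2/(-468) + (10/11 + (1/66)*22)) = √(2*(-1/468) + (10/11 + ⅓)) = √(-1/234 + 41/33) = √(3187/2574) = √911482/858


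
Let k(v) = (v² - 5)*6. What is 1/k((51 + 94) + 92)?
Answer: 1/336984 ≈ 2.9675e-6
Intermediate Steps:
k(v) = -30 + 6*v² (k(v) = (-5 + v²)*6 = -30 + 6*v²)
1/k((51 + 94) + 92) = 1/(-30 + 6*((51 + 94) + 92)²) = 1/(-30 + 6*(145 + 92)²) = 1/(-30 + 6*237²) = 1/(-30 + 6*56169) = 1/(-30 + 337014) = 1/336984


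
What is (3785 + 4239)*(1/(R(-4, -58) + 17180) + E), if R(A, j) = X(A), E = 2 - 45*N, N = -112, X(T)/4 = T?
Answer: 173601023334/4291 ≈ 4.0457e+7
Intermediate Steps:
X(T) = 4*T
E = 5042 (E = 2 - 45*(-112) = 2 + 5040 = 5042)
R(A, j) = 4*A
(3785 + 4239)*(1/(R(-4, -58) + 17180) + E) = (3785 + 4239)*(1/(4*(-4) + 17180) + 5042) = 8024*(1/(-16 + 17180) + 5042) = 8024*(1/17164 + 5042) = 8024*(86540889/17164) = 173601023334/4291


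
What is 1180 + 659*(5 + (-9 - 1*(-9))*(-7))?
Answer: 4475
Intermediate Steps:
1180 + 659*(5 + (-9 - 1*(-9))*(-7)) = 1180 + 659*(5 + (-9 + 9)*(-7)) = 1180 + 659*(5 + 0*(-7)) = 1180 + 659*(5 + 0) = 1180 + 659*5 = 1180 + 3295 = 4475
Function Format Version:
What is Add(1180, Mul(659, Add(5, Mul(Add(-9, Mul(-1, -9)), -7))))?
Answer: 4475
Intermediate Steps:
Add(1180, Mul(659, Add(5, Mul(Add(-9, Mul(-1, -9)), -7)))) = Add(1180, Mul(659, Add(5, Mul(Add(-9, 9), -7)))) = Add(1180, Mul(659, Add(5, Mul(0, -7)))) = Add(1180, Mul(659, Add(5, 0))) = Add(1180, Mul(659, 5)) = Add(1180, 3295) = 4475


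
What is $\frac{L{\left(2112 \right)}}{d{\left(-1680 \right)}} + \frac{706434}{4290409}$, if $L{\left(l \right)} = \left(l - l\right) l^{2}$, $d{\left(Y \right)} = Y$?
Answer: $\frac{706434}{4290409} \approx 0.16465$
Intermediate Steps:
$L{\left(l \right)} = 0$ ($L{\left(l \right)} = 0 l^{2} = 0$)
$\frac{L{\left(2112 \right)}}{d{\left(-1680 \right)}} + \frac{706434}{4290409} = \frac{0}{-1680} + \frac{706434}{4290409} = 0 \left(- \frac{1}{1680}\right) + 706434 \cdot \frac{1}{4290409} = 0 + \frac{706434}{4290409} = \frac{706434}{4290409}$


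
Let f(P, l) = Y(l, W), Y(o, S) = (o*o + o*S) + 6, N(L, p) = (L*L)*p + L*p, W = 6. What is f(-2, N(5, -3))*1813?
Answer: 13717158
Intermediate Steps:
N(L, p) = L*p + p*L**2 (N(L, p) = L**2*p + L*p = p*L**2 + L*p = L*p + p*L**2)
Y(o, S) = 6 + o**2 + S*o (Y(o, S) = (o**2 + S*o) + 6 = 6 + o**2 + S*o)
f(P, l) = 6 + l**2 + 6*l
f(-2, N(5, -3))*1813 = (6 + (5*(-3)*(1 + 5))**2 + 6*(5*(-3)*(1 + 5)))*1813 = (6 + (5*(-3)*6)**2 + 6*(5*(-3)*6))*1813 = (6 + (-90)**2 + 6*(-90))*1813 = (6 + 8100 - 540)*1813 = 7566*1813 = 13717158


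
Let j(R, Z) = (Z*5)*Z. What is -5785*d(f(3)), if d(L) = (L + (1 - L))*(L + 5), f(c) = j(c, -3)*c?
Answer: -809900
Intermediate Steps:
j(R, Z) = 5*Z² (j(R, Z) = (5*Z)*Z = 5*Z²)
f(c) = 45*c (f(c) = (5*(-3)²)*c = (5*9)*c = 45*c)
d(L) = 5 + L (d(L) = 1*(5 + L) = 5 + L)
-5785*d(f(3)) = -5785*(5 + 45*3) = -5785*(5 + 135) = -5785*140 = -809900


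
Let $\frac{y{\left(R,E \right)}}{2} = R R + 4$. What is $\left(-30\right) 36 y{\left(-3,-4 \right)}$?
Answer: $-28080$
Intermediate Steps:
$y{\left(R,E \right)} = 8 + 2 R^{2}$ ($y{\left(R,E \right)} = 2 \left(R R + 4\right) = 2 \left(R^{2} + 4\right) = 2 \left(4 + R^{2}\right) = 8 + 2 R^{2}$)
$\left(-30\right) 36 y{\left(-3,-4 \right)} = \left(-30\right) 36 \left(8 + 2 \left(-3\right)^{2}\right) = - 1080 \left(8 + 2 \cdot 9\right) = - 1080 \left(8 + 18\right) = \left(-1080\right) 26 = -28080$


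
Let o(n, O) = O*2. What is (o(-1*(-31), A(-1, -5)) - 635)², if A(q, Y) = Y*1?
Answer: 416025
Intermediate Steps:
A(q, Y) = Y
o(n, O) = 2*O
(o(-1*(-31), A(-1, -5)) - 635)² = (2*(-5) - 635)² = (-10 - 635)² = (-645)² = 416025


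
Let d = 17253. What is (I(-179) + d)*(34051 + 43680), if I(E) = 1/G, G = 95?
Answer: 127403907316/95 ≈ 1.3411e+9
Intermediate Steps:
I(E) = 1/95
(I(-179) + d)*(34051 + 43680) = (1/95 + 17253)*(34051 + 43680) = (1639036/95)*77731 = 127403907316/95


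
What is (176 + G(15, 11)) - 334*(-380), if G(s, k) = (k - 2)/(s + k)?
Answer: 3304505/26 ≈ 1.2710e+5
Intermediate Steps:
G(s, k) = (-2 + k)/(k + s)
(176 + G(15, 11)) - 334*(-380) = (176 + (-2 + 11)/(11 + 15)) - 334*(-380) = (176 + 9/26) + 126920 = 4585/26 + 126920 = 3304505/26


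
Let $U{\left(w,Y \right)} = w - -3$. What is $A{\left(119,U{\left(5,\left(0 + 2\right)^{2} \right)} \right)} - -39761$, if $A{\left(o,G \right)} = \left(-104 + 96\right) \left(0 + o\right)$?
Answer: $38809$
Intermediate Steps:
$U{\left(w,Y \right)} = 3 + w$ ($U{\left(w,Y \right)} = w + 3 = 3 + w$)
$A{\left(o,G \right)} = - 8 o$
$A{\left(119,U{\left(5,\left(0 + 2\right)^{2} \right)} \right)} - -39761 = \left(-8\right) 119 - -39761 = -952 + 39761 = 38809$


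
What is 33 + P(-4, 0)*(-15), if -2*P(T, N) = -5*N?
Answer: 33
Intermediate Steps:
P(T, N) = 5*N/2 (P(T, N) = -(-5)*N/2 = 5*N/2)
33 + P(-4, 0)*(-15) = 33 + ((5/2)*0)*(-15) = 33 + 0*(-15) = 33 + 0 = 33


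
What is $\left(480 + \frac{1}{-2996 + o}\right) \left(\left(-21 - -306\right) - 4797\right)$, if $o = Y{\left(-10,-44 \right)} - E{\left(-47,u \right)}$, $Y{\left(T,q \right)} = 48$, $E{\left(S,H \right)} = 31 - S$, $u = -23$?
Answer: $- \frac{3276792624}{1513} \approx -2.1658 \cdot 10^{6}$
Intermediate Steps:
$o = -30$ ($o = 48 - \left(31 - -47\right) = 48 - \left(31 + 47\right) = 48 - 78 = -30$)
$\left(480 + \frac{1}{-2996 + o}\right) \left(\left(-21 - -306\right) - 4797\right) = \left(480 + \frac{1}{-2996 - 30}\right) \left(\left(-21 - -306\right) - 4797\right) = \left(480 + \frac{1}{-3026}\right) \left(\left(-21 + 306\right) - 4797\right) = \left(480 - \frac{1}{3026}\right) \left(285 - 4797\right) = \frac{1452479}{3026} \left(-4512\right) = - \frac{3276792624}{1513}$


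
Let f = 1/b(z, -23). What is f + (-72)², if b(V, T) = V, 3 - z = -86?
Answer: 461377/89 ≈ 5184.0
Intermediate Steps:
z = 89 (z = 3 - 1*(-86) = 3 + 86 = 89)
f = 1/89 ≈ 0.011236
f + (-72)² = 1/89 + (-72)² = 1/89 + 5184 = 461377/89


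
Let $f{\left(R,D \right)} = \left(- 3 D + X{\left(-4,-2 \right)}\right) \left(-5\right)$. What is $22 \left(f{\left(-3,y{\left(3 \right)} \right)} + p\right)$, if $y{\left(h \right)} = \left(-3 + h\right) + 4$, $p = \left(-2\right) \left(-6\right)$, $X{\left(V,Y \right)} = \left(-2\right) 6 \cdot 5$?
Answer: $8184$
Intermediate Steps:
$X{\left(V,Y \right)} = -60$ ($X{\left(V,Y \right)} = \left(-12\right) 5 = -60$)
$p = 12$
$y{\left(h \right)} = 1 + h$
$f{\left(R,D \right)} = 300 + 15 D$ ($f{\left(R,D \right)} = \left(- 3 D - 60\right) \left(-5\right) = \left(-60 - 3 D\right) \left(-5\right) = 300 + 15 D$)
$22 \left(f{\left(-3,y{\left(3 \right)} \right)} + p\right) = 22 \left(\left(300 + 15 \left(1 + 3\right)\right) + 12\right) = 22 \left(\left(300 + 15 \cdot 4\right) + 12\right) = 22 \left(\left(300 + 60\right) + 12\right) = 22 \left(360 + 12\right) = 22 \cdot 372 = 8184$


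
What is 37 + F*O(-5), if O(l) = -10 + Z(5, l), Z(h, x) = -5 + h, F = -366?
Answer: 3697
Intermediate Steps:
O(l) = -10 (O(l) = -10 + (-5 + 5) = -10 + 0 = -10)
37 + F*O(-5) = 37 - 366*(-10) = 37 + 3660 = 3697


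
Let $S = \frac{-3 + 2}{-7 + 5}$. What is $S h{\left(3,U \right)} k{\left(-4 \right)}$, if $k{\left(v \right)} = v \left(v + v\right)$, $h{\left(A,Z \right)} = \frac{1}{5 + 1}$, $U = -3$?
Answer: $\frac{8}{3} \approx 2.6667$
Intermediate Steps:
$h{\left(A,Z \right)} = \frac{1}{6}$
$k{\left(v \right)} = 2 v^{2}$ ($k{\left(v \right)} = v 2 v = 2 v^{2}$)
$S = \frac{1}{2}$ ($S = - \frac{1}{-2} = \left(-1\right) \left(- \frac{1}{2}\right) = \frac{1}{2} \approx 0.5$)
$S h{\left(3,U \right)} k{\left(-4 \right)} = \frac{1}{2} \cdot \frac{1}{6} \cdot 2 \left(-4\right)^{2} = \frac{2 \cdot 16}{12} = \frac{1}{12} \cdot 32 = \frac{8}{3}$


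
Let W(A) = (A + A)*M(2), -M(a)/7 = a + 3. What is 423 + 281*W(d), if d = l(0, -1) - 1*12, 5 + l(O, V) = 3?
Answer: 275803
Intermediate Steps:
l(O, V) = -2 (l(O, V) = -5 + 3 = -2)
M(a) = -21 - 7*a (M(a) = -7*(a + 3) = -7*(3 + a) = -21 - 7*a)
d = -14 (d = -2 - 1*12 = -2 - 12 = -14)
W(A) = -70*A (W(A) = (A + A)*(-21 - 7*2) = (2*A)*(-21 - 14) = (2*A)*(-35) = -70*A)
423 + 281*W(d) = 423 + 281*(-70*(-14)) = 423 + 281*980 = 423 + 275380 = 275803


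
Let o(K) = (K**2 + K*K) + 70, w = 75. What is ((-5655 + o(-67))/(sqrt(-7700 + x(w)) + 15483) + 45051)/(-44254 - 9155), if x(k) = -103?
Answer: (-255289*sqrt(3) + 77503114*I)/(17803*(-5161*I + 17*sqrt(3))) ≈ -0.84351 + 2.3407e-8*I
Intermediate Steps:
o(K) = 70 + 2*K**2 (o(K) = (K**2 + K**2) + 70 = 2*K**2 + 70 = 70 + 2*K**2)
((-5655 + o(-67))/(sqrt(-7700 + x(w)) + 15483) + 45051)/(-44254 - 9155) = ((-5655 + (70 + 2*(-67)**2))/(sqrt(-7700 - 103) + 15483) + 45051)/(-44254 - 9155) = ((-5655 + (70 + 2*4489))/(sqrt(-7803) + 15483) + 45051)/(-53409) = ((-5655 + (70 + 8978))/(51*I*sqrt(3) + 15483) + 45051)*(-1/53409) = ((-5655 + 9048)/(15483 + 51*I*sqrt(3)) + 45051)*(-1/53409) = (3393/(15483 + 51*I*sqrt(3)) + 45051)*(-1/53409) = (45051 + 3393/(15483 + 51*I*sqrt(3)))*(-1/53409) = -15017/17803 - 1131/(17803*(15483 + 51*I*sqrt(3)))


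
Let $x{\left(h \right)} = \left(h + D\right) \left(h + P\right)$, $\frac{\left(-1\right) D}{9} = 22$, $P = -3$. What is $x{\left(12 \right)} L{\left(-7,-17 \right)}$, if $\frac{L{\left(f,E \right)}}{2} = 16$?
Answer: $-53568$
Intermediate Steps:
$D = -198$ ($D = \left(-9\right) 22 = -198$)
$L{\left(f,E \right)} = 32$ ($L{\left(f,E \right)} = 2 \cdot 16 = 32$)
$x{\left(h \right)} = \left(-198 + h\right) \left(-3 + h\right)$ ($x{\left(h \right)} = \left(h - 198\right) \left(h - 3\right) = \left(-198 + h\right) \left(-3 + h\right)$)
$x{\left(12 \right)} L{\left(-7,-17 \right)} = \left(594 + 12^{2} - 2412\right) 32 = \left(594 + 144 - 2412\right) 32 = \left(-1674\right) 32 = -53568$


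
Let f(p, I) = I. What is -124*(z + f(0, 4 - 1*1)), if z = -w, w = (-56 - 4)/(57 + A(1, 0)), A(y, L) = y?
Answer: -14508/29 ≈ -500.28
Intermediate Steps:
w = -30/29 (w = (-56 - 4)/(57 + 1) = -60/58 = -60*1/58 = -30/29 ≈ -1.0345)
z = 30/29 (z = -1*(-30/29) = 30/29 ≈ 1.0345)
-124*(z + f(0, 4 - 1*1)) = -124*(30/29 + (4 - 1*1)) = -124*(30/29 + (4 - 1)) = -124*(30/29 + 3) = -124*117/29 = -14508/29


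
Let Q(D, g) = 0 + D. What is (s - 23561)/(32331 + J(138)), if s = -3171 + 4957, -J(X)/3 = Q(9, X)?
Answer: -21775/32304 ≈ -0.67406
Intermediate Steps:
Q(D, g) = D
J(X) = -27 (J(X) = -3*9 = -27)
s = 1786
(s - 23561)/(32331 + J(138)) = (1786 - 23561)/(32331 - 27) = -21775/32304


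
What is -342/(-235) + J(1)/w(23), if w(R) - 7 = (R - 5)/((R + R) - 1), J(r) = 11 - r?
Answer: 24404/8695 ≈ 2.8067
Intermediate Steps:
w(R) = 7 + (-5 + R)/(-1 + 2*R) (w(R) = 7 + (R - 5)/((R + R) - 1) = 7 + (-5 + R)/(2*R - 1) = 7 + (-5 + R)/(-1 + 2*R))
-342/(-235) + J(1)/w(23) = -342/(-235) + (11 - 1*1)/((3*(-4 + 5*23)/(-1 + 2*23))) = -342*(-1/235) + (11 - 1)/((3*(-4 + 115)/(-1 + 46))) = 342/235 + 10/((3*111/45)) = 342/235 + 10/((3*(1/45)*111)) = 342/235 + 10/(37/5) = 342/235 + 10*(5/37) = 342/235 + 50/37 = 24404/8695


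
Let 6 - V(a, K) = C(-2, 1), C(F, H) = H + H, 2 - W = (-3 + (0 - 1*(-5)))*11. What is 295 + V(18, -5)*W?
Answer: 215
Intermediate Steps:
W = -20 (W = 2 - (-3 + (0 - 1*(-5)))*11 = 2 - (-3 + (0 + 5))*11 = 2 - (-3 + 5)*11 = 2 - 2*11 = 2 - 1*22 = 2 - 22 = -20)
C(F, H) = 2*H
V(a, K) = 4 (V(a, K) = 6 - 2 = 4)
295 + V(18, -5)*W = 295 + 4*(-20) = 295 - 80 = 215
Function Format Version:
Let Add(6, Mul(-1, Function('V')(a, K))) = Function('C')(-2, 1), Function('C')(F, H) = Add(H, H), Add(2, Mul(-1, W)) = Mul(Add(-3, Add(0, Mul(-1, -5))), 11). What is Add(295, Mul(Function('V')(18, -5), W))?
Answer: 215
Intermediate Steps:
W = -20 (W = Add(2, Mul(-1, Mul(Add(-3, Add(0, Mul(-1, -5))), 11))) = Add(2, Mul(-1, Mul(Add(-3, Add(0, 5)), 11))) = Add(2, Mul(-1, Mul(Add(-3, 5), 11))) = Add(2, Mul(-1, Mul(2, 11))) = Add(2, Mul(-1, 22)) = Add(2, -22) = -20)
Function('C')(F, H) = Mul(2, H)
Function('V')(a, K) = 4 (Function('V')(a, K) = Add(6, Mul(-1, Mul(2, 1))) = Add(6, Mul(-1, 2)) = Add(6, -2) = 4)
Add(295, Mul(Function('V')(18, -5), W)) = Add(295, Mul(4, -20)) = Add(295, -80) = 215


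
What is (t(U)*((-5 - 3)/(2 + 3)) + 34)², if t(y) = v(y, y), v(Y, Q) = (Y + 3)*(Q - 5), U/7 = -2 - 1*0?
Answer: 2256004/25 ≈ 90240.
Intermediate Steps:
U = -14 (U = 7*(-2 - 1*0) = 7*(-2 + 0) = 7*(-2) = -14)
v(Y, Q) = (-5 + Q)*(3 + Y) (v(Y, Q) = (3 + Y)*(-5 + Q) = (-5 + Q)*(3 + Y))
t(y) = -15 + y² - 2*y (t(y) = -15 - 5*y + 3*y + y*y = -15 - 5*y + 3*y + y² = -15 + y² - 2*y)
(t(U)*((-5 - 3)/(2 + 3)) + 34)² = ((-15 + (-14)² - 2*(-14))*((-5 - 3)/(2 + 3)) + 34)² = ((-15 + 196 + 28)*(-8/5) + 34)² = (209*(-8*⅕) + 34)² = (209*(-8/5) + 34)² = (-1672/5 + 34)² = (-1502/5)² = 2256004/25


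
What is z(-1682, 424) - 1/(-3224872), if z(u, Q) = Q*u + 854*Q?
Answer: -1132162262783/3224872 ≈ -3.5107e+5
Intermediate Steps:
z(u, Q) = 854*Q + Q*u
z(-1682, 424) - 1/(-3224872) = 424*(854 - 1682) - 1/(-3224872) = 424*(-828) - 1*(-1/3224872) = -351072 + 1/3224872 = -1132162262783/3224872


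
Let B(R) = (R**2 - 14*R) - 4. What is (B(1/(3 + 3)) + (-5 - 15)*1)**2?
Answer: 896809/1296 ≈ 691.98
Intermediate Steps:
B(R) = -4 + R**2 - 14*R
(B(1/(3 + 3)) + (-5 - 15)*1)**2 = ((-4 + (1/(3 + 3))**2 - 14/(3 + 3)) + (-5 - 15)*1)**2 = ((-4 + (1/6)**2 - 14/6) - 20*1)**2 = ((-4 + (1/6)**2 - 14*1/6) - 20)**2 = ((-4 + 1/36 - 7/3) - 20)**2 = (-227/36 - 20)**2 = (-947/36)**2 = 896809/1296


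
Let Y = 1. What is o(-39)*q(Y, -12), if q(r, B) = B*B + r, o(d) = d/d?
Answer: 145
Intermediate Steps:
o(d) = 1
q(r, B) = r + B² (q(r, B) = B² + r = r + B²)
o(-39)*q(Y, -12) = 1*(1 + (-12)²) = 1*(1 + 144) = 1*145 = 145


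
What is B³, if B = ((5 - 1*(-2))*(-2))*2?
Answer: -21952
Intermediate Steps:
B = -28 (B = ((5 + 2)*(-2))*2 = (7*(-2))*2 = -14*2 = -28)
B³ = (-28)³ = -21952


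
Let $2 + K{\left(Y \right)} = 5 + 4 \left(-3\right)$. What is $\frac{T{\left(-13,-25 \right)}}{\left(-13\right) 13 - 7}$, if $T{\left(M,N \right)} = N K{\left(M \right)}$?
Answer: $- \frac{225}{176} \approx -1.2784$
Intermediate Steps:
$K{\left(Y \right)} = -9$ ($K{\left(Y \right)} = -2 + \left(5 + 4 \left(-3\right)\right) = -2 + \left(5 - 12\right) = -2 - 7 = -9$)
$T{\left(M,N \right)} = - 9 N$ ($T{\left(M,N \right)} = N \left(-9\right) = - 9 N$)
$\frac{T{\left(-13,-25 \right)}}{\left(-13\right) 13 - 7} = \frac{\left(-9\right) \left(-25\right)}{\left(-13\right) 13 - 7} = \frac{225}{-169 - 7} = \frac{225}{-176} = 225 \left(- \frac{1}{176}\right) = - \frac{225}{176}$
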